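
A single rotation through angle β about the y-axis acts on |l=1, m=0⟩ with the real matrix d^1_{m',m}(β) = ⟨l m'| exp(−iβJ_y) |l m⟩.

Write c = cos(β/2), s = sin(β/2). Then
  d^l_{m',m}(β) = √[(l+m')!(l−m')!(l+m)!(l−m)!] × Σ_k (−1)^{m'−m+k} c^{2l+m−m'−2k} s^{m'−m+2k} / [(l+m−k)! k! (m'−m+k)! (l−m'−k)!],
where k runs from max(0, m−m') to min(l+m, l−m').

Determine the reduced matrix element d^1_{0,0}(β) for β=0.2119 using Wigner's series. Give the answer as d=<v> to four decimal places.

d^1_{0,0}(β=0.2119) via Wigner's sum:
Half-angle: c=0.994393, s=0.105752. N=√(1·1·1·1)=1.000000
k∈{0,1} keeps every argument non-negative
  k=0: (−1)^0·1.0000/(1)·0.9944^2·0.1058^0 = +0.988817
  k=1: (−1)^1·1.0000/(1)·0.9944^0·0.1058^2 = -0.011183
d^1_{0,0}(0.2119) = +0.988817 -0.011183 = +0.977633

d=0.9776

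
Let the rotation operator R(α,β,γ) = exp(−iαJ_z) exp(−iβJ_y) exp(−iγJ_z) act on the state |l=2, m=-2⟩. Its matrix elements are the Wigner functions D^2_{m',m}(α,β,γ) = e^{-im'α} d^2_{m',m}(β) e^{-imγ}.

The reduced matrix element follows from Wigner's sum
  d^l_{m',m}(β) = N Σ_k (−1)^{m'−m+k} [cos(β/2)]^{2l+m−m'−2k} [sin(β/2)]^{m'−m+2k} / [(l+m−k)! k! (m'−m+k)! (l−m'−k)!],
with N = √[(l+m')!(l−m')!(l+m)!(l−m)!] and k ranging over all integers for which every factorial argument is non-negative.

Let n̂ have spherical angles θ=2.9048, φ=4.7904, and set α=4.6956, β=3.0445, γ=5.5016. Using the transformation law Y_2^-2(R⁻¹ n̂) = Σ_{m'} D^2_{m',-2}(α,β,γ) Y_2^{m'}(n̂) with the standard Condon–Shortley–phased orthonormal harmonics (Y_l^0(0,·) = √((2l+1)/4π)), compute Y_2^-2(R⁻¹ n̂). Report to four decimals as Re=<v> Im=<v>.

Re=0.0024 Im=-0.0072

Need the full column D^2_{m',-2} for m'=−2..2 at α=4.6956, β=3.0445, γ=5.5016.
cos(β/2)=0.048527, sin(β/2)=0.998822
d^2_{-2,-2}: single k=0 term ⇒ +0.000006;  D = +0.000000+0.000006i
d^2_{-1,-2}: single k=0 term ⇒ -0.000228;  D = +0.000228-0.000002i
d^2_{0,-2}: single k=0 term ⇒ +0.005755;  D = +0.000044-0.005755i
d^2_{1,-2}: single k=0 term ⇒ -0.096712;  D = -0.096683-0.002361i
d^2_{2,-2}: single k=0 term ⇒ +0.995296;  D = -0.040998+0.994451i
Y_2^{m'}(θ=2.9048,φ=4.7904) and Σ D·Y over m':
  (+0.0000+0.0000i)·(-0.0210+0.0033i)  (+0.0002-0.0000i)·(-0.0137-0.1756i)  (+0.0000-0.0058i)·(+0.5787+0.0000i)  (-0.0967-0.0024i)·(+0.0137-0.1756i)  (-0.0410+0.9945i)·(-0.0210-0.0033i)
Y_2^-2(R⁻¹ n̂) = +0.002425-0.007169i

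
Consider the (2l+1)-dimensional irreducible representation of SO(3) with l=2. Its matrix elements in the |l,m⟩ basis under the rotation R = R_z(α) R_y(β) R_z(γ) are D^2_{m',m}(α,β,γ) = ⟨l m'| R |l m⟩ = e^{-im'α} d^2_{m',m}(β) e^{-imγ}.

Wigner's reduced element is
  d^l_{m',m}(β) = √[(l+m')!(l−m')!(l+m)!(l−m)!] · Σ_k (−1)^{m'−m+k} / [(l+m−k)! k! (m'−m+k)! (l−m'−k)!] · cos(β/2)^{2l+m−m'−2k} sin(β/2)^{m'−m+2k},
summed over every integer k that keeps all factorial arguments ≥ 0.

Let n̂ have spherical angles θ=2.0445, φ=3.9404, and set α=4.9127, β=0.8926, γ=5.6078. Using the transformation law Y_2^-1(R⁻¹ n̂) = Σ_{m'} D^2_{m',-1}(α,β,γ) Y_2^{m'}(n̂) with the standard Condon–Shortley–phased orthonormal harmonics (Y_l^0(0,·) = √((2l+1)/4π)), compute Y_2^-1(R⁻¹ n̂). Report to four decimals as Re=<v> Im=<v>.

Re=0.0791 Im=0.0125

Need the full column D^2_{m',-1} for m'=−2..2 at α=4.9127, β=0.8926, γ=5.6078.
cos(β/2)=0.902050, sin(β/2)=0.431631
d^2_{-2,-1}: single k=1 term ⇒ +0.633629;  D = -0.609861+0.171916i
d^2_{-1,-1}: k∈[0..1] ⇒ +0.662099 -0.454787 = +0.207312;  D = -0.094826-0.184354i
d^2_{0,-1}: k∈[0..1] ⇒ -0.776033 +0.177682 = -0.598351;  D = -0.466993+0.374088i
d^2_{1,-1}: k∈[0..1] ⇒ +0.454787 -0.034710 = +0.420077;  D = +0.322615+0.269044i
d^2_{2,-1}: single k=0 term ⇒ -0.145077;  D = +0.068889-0.127678i
Y_2^{m'}(θ=2.0445,φ=3.9404) and Σ D·Y over m':
  (-0.6099+0.1719i)·(-0.0082-0.3058i)  (-0.0948-0.1844i)·(+0.2188-0.2247i)  (-0.4670+0.3741i)·(-0.1185+0.0000i)  (+0.3226+0.2690i)·(-0.2188-0.2247i)  (+0.0689-0.1277i)·(-0.0082+0.3058i)
Y_2^-1(R⁻¹ n̂) = +0.079088+0.012483i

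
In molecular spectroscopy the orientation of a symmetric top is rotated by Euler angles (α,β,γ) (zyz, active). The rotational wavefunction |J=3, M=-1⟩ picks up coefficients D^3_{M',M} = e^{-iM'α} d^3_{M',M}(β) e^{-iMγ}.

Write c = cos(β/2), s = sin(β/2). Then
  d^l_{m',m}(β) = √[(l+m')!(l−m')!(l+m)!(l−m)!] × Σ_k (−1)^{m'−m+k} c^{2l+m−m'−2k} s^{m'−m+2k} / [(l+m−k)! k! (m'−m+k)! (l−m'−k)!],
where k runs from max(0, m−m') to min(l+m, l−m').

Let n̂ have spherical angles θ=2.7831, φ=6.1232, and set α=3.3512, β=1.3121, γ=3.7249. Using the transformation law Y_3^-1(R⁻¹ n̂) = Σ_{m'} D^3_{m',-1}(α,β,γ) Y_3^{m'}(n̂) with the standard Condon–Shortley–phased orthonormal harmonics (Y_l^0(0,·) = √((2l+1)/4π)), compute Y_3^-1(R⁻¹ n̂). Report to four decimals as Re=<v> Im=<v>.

Re=-0.1330 Im=-0.0610

Need the full column D^3_{m',-1} for m'=−3..3 at α=3.3512, β=1.3121, γ=3.7249.
cos(β/2)=0.792408, sin(β/2)=0.609992
d^3_{-3,-1}: single k=2 term ⇒ +0.568183;  D = +0.199447+0.532027i
d^3_{-2,-1}: k∈[1..2] ⇒ +0.602654 -0.714246 = -0.111593;  D = +0.060057+0.094054i
d^3_{-1,-1}: k∈[0..2] ⇒ +0.247567 -1.173634 +0.521608 = -0.404459;  D = -0.283838-0.288138i
d^3_{0,-1}: k∈[0..2] ⇒ -0.660174 +1.173626 -0.231824 = +0.281628;  D = -0.235060-0.155117i
d^3_{1,-1}: k∈[0..2] ⇒ +0.880226 -0.695477 +0.051516 = +0.236265;  D = +0.219958+0.086251i
d^3_{2,-1}: k∈[0..1] ⇒ -0.714246 +0.211626 = -0.502621;  D = +0.495869+0.082107i
d^3_{3,-1}: single k=0 term ⇒ +0.336697;  D = +0.336348-0.015319i
Y_3^{m'}(θ=2.7831,φ=6.1232) and Σ D·Y over m':
  (+0.1994+0.5320i)·(+0.0160+0.0083i)  (+0.0601+0.0941i)·(-0.1118-0.0371i)  (-0.2838-0.2881i)·(+0.3789+0.0611i)  (-0.2351-0.1551i)·(-0.4838+0.0000i)  (+0.2200+0.0863i)·(-0.3789+0.0611i)  (+0.4959+0.0821i)·(-0.1118+0.0371i)  (+0.3363-0.0153i)·(-0.0160+0.0083i)
Y_3^-1(R⁻¹ n̂) = -0.133024-0.061047i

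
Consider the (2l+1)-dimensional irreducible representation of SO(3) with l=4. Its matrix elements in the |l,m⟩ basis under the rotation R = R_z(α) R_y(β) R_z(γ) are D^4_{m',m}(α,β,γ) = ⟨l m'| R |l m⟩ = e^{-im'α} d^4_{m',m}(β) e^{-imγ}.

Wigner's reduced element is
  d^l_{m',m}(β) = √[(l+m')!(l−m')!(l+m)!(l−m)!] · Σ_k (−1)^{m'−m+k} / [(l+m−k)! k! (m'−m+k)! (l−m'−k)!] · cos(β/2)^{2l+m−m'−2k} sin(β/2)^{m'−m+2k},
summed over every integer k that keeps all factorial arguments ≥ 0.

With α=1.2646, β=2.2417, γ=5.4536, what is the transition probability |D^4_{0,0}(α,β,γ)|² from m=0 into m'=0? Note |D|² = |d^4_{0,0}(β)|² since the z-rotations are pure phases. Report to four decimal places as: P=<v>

Split into d^4_{0,0}(β=2.2417) × two z-phases.
c=cos(2.2417/2)=0.434917, s=sin(2.2417/2)=0.900470; N=√[24·24·24·24]=576.000000
k: max(0,(0)−(0))=0 … min(4+(0),4−(0))=4
  k=0: (−1)^0·576.0000/(576)·0.4349^8·0.9005^0 = +0.001280
  k=1: (−1)^1·576.0000/(36)·0.4349^6·0.9005^2 = -0.087801
  k=2: (−1)^2·576.0000/(16)·0.4349^4·0.9005^4 = +0.846850
  k=3: (−1)^3·576.0000/(36)·0.4349^2·0.9005^6 = -1.613429
  k=4: (−1)^4·576.0000/(576)·0.4349^0·0.9005^8 = +0.432271
d^4_{0,0}(2.2417) = +0.001280 -0.087801 +0.846850 -1.613429 +0.432271 = -0.420829
|D^4_{0,0}|² = |d^4_{0,0}(β)|² = (-0.420829)² = 0.177097 (the z-rotation phases have unit modulus)

P=0.1771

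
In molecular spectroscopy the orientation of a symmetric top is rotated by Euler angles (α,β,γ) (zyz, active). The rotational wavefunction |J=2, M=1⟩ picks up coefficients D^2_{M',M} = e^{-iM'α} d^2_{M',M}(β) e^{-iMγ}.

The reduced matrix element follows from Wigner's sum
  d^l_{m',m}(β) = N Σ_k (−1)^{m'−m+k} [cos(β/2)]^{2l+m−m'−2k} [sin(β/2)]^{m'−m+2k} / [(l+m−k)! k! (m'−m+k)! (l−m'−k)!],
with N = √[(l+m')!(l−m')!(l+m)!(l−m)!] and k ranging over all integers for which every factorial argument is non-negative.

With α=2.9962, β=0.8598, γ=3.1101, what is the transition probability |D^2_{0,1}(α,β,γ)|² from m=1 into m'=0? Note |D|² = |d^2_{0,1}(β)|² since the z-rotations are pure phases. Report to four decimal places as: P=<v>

First d^2_{0,1}(β=0.8598), then the phase factors e^{-i(0)α} and e^{-i(1)γ}:
c=cos(0.8598/2)=0.909007, s=sin(0.8598/2)=0.416780; N=√[2·2·6·1]=4.898979
Admissible k: 1..2 (factorial args all ≥0)
  k=1: (−1)^0·4.8990/(2)·0.9090^3·0.4168^1 = +0.766805
  k=2: (−1)^1·4.8990/(2)·0.9090^1·0.4168^3 = -0.161199
d^2_{0,1}(0.8598) = +0.766805 -0.161199 = +0.605605
|D^2_{0,1}|² = |d^2_{0,1}(β)|² = (+0.605605)² = 0.366758 (the z-rotation phases have unit modulus)

P=0.3668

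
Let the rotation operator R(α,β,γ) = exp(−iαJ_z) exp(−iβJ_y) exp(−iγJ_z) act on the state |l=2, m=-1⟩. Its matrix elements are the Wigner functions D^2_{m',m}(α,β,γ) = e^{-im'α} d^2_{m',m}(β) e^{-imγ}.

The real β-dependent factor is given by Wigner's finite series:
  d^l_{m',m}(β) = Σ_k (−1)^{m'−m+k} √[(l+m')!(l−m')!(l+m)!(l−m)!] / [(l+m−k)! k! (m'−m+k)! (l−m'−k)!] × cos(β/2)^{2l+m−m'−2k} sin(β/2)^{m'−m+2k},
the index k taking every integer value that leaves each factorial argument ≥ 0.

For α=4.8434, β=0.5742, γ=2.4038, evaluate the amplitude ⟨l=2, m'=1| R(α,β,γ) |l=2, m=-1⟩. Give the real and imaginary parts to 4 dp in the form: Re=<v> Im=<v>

Re=-0.1640 Im=-0.1387

Split into d^2_{1,-1}(β=0.5742) × two z-phases.
With c≡cos(β/2)=0.959069 and s≡sin(β/2)=0.283172, N=[6·1·1·6]^{1/2}=6.000000
The bounds max(0,m−m')=0 and min(l+m,l−m')=1 give 2 terms
  k=0: (−1)^2·6.0000/(2)·0.9591^2·0.2832^2 = +0.221270
  k=1: (−1)^3·6.0000/(6)·0.9591^0·0.2832^4 = -0.006430
d^2_{1,-1}(0.5742) = +0.221270 -0.006430 = +0.214840
Phases: e^{-i·(1)·4.8434}=+0.130637+0.991430i, e^{-i·(-1)·2.4038}=-0.739955+0.672656i ⇒ D=-0.164042-0.138731i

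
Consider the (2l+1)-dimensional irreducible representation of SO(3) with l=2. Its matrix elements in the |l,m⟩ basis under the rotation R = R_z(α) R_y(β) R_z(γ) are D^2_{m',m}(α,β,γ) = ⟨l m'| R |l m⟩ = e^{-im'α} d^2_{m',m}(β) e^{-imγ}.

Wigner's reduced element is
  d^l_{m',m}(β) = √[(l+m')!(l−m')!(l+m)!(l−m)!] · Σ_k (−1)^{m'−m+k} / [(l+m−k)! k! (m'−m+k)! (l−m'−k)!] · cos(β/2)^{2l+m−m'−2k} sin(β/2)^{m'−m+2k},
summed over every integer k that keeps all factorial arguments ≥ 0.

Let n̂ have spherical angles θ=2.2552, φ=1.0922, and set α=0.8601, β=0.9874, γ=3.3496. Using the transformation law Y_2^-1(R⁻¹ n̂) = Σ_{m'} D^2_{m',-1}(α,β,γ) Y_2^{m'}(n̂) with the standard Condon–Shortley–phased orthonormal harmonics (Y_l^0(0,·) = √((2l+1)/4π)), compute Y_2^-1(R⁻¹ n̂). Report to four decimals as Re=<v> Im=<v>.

Need the full column D^2_{m',-1} for m'=−2..2 at α=0.8601, β=0.9874, γ=3.3496.
cos(β/2)=0.880586, sin(β/2)=0.473887
d^2_{-2,-1}: single k=1 term ⇒ +0.647172;  D = +0.226413-0.606274i
d^2_{-1,-1}: k∈[0..1] ⇒ +0.601293 -0.522414 = +0.078879;  D = -0.038003-0.069121i
d^2_{0,-1}: k∈[0..1] ⇒ -0.792620 +0.229547 = -0.563073;  D = +0.550936+0.116281i
d^2_{1,-1}: k∈[0..1] ⇒ +0.522414 -0.050431 = +0.471982;  D = -0.375139+0.286423i
d^2_{2,-1}: single k=0 term ⇒ -0.187425;  D = +0.010977-0.187103i
Y_2^{m'}(θ=2.2552,φ=1.0922) and Σ D·Y over m':
  (+0.2264-0.6063i)·(-0.1335-0.1896i)  (-0.0380-0.0691i)·(-0.1743+0.3359i)  (+0.5509+0.1163i)·(+0.0628+0.0000i)  (-0.3751+0.2864i)·(+0.1743+0.3359i)  (+0.0110-0.1871i)·(-0.1335+0.1896i)
Y_2^-1(R⁻¹ n̂) = -0.208321-0.004421i

Re=-0.2083 Im=-0.0044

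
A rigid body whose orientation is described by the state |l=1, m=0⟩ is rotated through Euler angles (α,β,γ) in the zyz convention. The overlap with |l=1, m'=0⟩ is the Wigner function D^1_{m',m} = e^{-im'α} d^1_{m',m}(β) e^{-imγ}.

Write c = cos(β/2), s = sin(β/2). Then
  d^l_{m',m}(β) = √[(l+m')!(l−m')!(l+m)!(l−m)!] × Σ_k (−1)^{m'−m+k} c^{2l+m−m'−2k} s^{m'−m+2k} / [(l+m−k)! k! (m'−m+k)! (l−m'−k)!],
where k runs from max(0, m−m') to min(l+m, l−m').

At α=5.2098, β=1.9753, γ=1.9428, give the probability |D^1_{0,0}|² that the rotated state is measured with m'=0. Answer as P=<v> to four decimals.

D^1_{0,0}(5.2098,1.9753,1.9428) = e^{-i·0·5.2098}·d^1_{0,0}(1.9753)·e^{-i·0·1.9428}. Compute d first:
Half-angle: c=0.550653, s=0.834734. N=√(1·1·1·1)=1.000000
The bounds max(0,m−m')=0 and min(l+m,l−m')=1 give 2 terms
  k=0: (−1)^0·1.0000/(1)·0.5507^2·0.8347^0 = +0.303219
  k=1: (−1)^1·1.0000/(1)·0.5507^0·0.8347^2 = -0.696781
d^1_{0,0}(1.9753) = +0.303219 -0.696781 = -0.393563
|D^1_{0,0}|² = |d^1_{0,0}(β)|² = (-0.393563)² = 0.154891 (the z-rotation phases have unit modulus)

P=0.1549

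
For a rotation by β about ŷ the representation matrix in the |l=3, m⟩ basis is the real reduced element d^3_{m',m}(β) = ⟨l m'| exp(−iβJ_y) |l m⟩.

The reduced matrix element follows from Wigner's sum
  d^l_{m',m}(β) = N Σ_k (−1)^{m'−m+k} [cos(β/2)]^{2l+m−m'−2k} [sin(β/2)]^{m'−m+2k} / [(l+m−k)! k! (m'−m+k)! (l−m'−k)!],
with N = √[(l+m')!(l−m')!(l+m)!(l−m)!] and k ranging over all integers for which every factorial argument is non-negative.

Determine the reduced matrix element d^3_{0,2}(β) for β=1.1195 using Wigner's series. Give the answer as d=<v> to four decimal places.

d^3_{0,2}(β=1.1195) via Wigner's sum:
c=cos(1.1195/2)=0.847388, s=sin(1.1195/2)=0.530974; N=√[6·6·120·1]=65.726707
k: max(0,(2)−(0))=2 … min(3+(2),3−(0))=3
  k=2: (−1)^0·65.7267/(12)·0.8474^4·0.5310^2 = +0.796227
  k=3: (−1)^1·65.7267/(12)·0.8474^2·0.5310^4 = -0.312622
d^3_{0,2}(1.1195) = +0.796227 -0.312622 = +0.483605

d=0.4836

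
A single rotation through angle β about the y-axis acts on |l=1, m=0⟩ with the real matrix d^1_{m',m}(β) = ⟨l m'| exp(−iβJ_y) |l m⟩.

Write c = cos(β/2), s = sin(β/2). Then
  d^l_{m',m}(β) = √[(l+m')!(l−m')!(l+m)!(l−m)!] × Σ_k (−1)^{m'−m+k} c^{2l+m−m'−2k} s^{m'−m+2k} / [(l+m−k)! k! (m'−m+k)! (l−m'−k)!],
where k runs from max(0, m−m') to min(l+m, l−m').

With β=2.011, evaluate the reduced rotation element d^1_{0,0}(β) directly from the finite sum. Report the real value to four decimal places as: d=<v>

d^1_{0,0}(β=2.011) via Wigner's sum:
c=cos(2.011/2)=0.535666, s=sin(2.011/2)=0.844430; N=√[1·1·1·1]=1.000000
The bounds max(0,m−m')=0 and min(l+m,l−m')=1 give 2 terms
  k=0: (−1)^0·1.0000/(1)·0.5357^2·0.8444^0 = +0.286938
  k=1: (−1)^1·1.0000/(1)·0.5357^0·0.8444^2 = -0.713062
d^1_{0,0}(2.011) = +0.286938 -0.713062 = -0.426124

d=-0.4261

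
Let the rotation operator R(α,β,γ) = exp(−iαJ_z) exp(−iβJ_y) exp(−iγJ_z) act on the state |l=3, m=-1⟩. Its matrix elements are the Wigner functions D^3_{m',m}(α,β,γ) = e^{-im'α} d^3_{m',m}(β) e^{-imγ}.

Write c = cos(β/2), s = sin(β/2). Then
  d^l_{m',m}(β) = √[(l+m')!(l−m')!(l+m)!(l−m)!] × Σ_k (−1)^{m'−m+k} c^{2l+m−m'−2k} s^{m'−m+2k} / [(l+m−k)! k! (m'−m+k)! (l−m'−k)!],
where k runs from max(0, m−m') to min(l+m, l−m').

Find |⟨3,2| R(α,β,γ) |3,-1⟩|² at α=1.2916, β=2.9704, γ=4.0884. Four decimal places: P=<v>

P=0.0684

Split into d^3_{2,-1}(β=2.9704) × two z-phases.
c=cos(2.9704/2)=0.085492, s=sin(2.9704/2)=0.996339; N=√[120·1·2·24]=75.894664
The bounds max(0,m−m')=0 and min(l+m,l−m')=1 give 2 terms
  k=0: (−1)^3·75.8947/(12)·0.0855^3·0.9963^3 = -0.003909
  k=1: (−1)^4·75.8947/(24)·0.0855^1·0.9963^5 = +0.265436
d^3_{2,-1}(2.9704) = -0.003909 +0.265436 = +0.261527
|D^3_{2,-1}|² = |d^3_{2,-1}(β)|² = (+0.261527)² = 0.068397 (the z-rotation phases have unit modulus)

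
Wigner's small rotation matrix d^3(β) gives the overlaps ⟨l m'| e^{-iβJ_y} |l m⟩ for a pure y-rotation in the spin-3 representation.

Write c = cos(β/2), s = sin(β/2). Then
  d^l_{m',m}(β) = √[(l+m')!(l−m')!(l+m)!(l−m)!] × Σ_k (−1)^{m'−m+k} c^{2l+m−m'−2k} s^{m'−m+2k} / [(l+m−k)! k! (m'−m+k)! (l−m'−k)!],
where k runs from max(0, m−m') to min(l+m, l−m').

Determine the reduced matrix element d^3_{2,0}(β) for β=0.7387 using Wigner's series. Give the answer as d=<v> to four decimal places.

d^3_{2,0}(β=0.7387) via Wigner's sum:
c=cos(0.7387/2)=0.932562, s=sin(0.7387/2)=0.361009; N=√[120·1·6·6]=65.726707
k∈{0,1} keeps every argument non-negative
  k=0: (−1)^2·65.7267/(12)·0.9326^4·0.3610^2 = +0.539894
  k=1: (−1)^3·65.7267/(12)·0.9326^2·0.3610^4 = -0.080908
d^3_{2,0}(0.7387) = +0.539894 -0.080908 = +0.458987

d=0.4590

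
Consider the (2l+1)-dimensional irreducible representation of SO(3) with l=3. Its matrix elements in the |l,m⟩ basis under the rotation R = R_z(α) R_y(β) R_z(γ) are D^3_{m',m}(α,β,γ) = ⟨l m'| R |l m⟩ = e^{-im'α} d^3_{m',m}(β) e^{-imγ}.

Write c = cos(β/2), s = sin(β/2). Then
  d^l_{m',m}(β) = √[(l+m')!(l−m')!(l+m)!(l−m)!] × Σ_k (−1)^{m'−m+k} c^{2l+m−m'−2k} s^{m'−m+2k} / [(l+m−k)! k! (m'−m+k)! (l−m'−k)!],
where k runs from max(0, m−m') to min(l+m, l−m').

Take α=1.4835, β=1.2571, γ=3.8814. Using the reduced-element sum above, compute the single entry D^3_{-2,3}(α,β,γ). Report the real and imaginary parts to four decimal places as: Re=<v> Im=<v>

D^3_{-2,3}(1.4835,1.2571,3.8814) = e^{-i·-2·1.4835}·d^3_{-2,3}(1.2571)·e^{-i·3·3.8814}. Compute d first:
With c≡cos(β/2)=0.808881 and s≡sin(β/2)=0.587972, N=[1·120·720·1]^{1/2}=293.938769
k: max(0,(3)−(-2))=5 … min(3+(3),3−(-2))=5
  k=5: (−1)^0·293.9388/(120)·0.8089^1·0.5880^5 = +0.139234
d^3_{-2,3}(1.2571) = +0.139234
D = (-0.984797+0.173707i)·(+0.139234)·(+0.604092+0.796915i) = -0.102106-0.094660i

Re=-0.1021 Im=-0.0947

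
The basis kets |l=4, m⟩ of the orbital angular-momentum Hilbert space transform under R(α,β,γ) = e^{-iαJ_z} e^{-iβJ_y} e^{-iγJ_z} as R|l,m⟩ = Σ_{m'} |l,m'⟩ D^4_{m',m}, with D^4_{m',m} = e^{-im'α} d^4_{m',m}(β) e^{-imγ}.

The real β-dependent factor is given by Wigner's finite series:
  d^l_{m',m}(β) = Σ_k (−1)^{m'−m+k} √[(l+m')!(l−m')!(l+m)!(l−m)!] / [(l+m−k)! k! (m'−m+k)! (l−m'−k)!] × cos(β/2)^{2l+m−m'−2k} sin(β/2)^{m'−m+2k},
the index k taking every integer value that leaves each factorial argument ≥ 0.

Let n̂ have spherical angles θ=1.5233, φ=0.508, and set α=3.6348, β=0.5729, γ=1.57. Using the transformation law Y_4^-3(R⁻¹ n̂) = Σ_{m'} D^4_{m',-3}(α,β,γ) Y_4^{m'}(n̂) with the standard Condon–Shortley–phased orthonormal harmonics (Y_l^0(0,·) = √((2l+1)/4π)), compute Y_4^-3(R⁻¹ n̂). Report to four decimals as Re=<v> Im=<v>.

Re=-0.0218 Im=-0.4059

Need the full column D^4_{m',-3} for m'=−4..4 at α=3.6348, β=0.5729, γ=1.57.
cos(β/2)=0.959253, sin(β/2)=0.282549
d^4_{-4,-3}: single k=1 term ⇒ +0.597269;  D = +0.550204+0.232392i
d^4_{-3,-3}: k∈[0..1] ⇒ +0.716911 -0.435395 = +0.281516;  D = -0.280285+0.026301i
d^4_{-2,-3}: k∈[0..1] ⇒ -0.790113 +0.205651 = -0.584462;  D = -0.486701+0.323602i
d^4_{-1,-3}: k∈[0..1] ⇒ +0.493692 -0.071388 = +0.422304;  D = -0.199052+0.372450i
d^4_{0,-3}: k∈[0..1] ⇒ -0.216775 +0.018807 = -0.197968;  D = +0.000473+0.197967i
d^4_{1,-3}: k∈[0..1] ⇒ +0.071388 -0.003716 = +0.067672;  D = +0.032182+0.059530i
d^4_{2,-3}: k∈[0..1] ⇒ -0.017842 +0.000516 = -0.017326;  D = +0.014474+0.009524i
d^4_{3,-3}: k∈[0..1] ⇒ +0.003277 -0.000041 = +0.003237;  D = +0.003224+0.000287i
d^4_{4,-3}: single k=0 term ⇒ -0.000390;  D = +0.000359-0.000153i
Y_4^{m'}(θ=1.5233,φ=0.508) and Σ D·Y over m':
  (+0.5502+0.2324i)·(-0.1961-0.3945i)  (-0.2803+0.0263i)·(+0.0028-0.0592i)  (-0.4867+0.3236i)·(-0.1730+0.2792i)  (-0.1991+0.3724i)·(-0.0585+0.0326i)  (+0.0005+0.1980i)·(+0.3102+0.0000i)  (+0.0322+0.0595i)·(+0.0585+0.0326i)  (+0.0145+0.0095i)·(-0.1730-0.2792i)  (+0.0032+0.0003i)·(-0.0028-0.0592i)  (+0.0004-0.0002i)·(-0.1961+0.3945i)
Y_4^-3(R⁻¹ n̂) = -0.021788-0.405903i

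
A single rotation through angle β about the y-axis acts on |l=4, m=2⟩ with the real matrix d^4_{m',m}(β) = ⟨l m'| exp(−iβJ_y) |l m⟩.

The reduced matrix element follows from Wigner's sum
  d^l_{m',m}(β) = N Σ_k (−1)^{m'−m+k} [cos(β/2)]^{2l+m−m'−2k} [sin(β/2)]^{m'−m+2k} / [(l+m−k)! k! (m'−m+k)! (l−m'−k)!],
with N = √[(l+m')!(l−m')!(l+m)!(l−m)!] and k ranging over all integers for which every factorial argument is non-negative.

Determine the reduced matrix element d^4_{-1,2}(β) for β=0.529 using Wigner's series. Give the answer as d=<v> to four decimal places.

d=0.1887

d^4_{-1,2}(β=0.529) via Wigner's sum:
With c≡cos(β/2)=0.965223 and s≡sin(β/2)=0.261427, N=[6·120·720·2]^{1/2}=1018.233765
The bounds max(0,m−m')=3 and min(l+m,l−m')=5 give 3 terms
  k=3: (−1)^0·1018.2338/(72)·0.9652^5·0.2614^3 = +0.211692
  k=4: (−1)^1·1018.2338/(48)·0.9652^3·0.2614^5 = -0.023294
  k=5: (−1)^2·1018.2338/(240)·0.9652^1·0.2614^7 = +0.000342
d^4_{-1,2}(0.529) = +0.211692 -0.023294 +0.000342 = +0.188740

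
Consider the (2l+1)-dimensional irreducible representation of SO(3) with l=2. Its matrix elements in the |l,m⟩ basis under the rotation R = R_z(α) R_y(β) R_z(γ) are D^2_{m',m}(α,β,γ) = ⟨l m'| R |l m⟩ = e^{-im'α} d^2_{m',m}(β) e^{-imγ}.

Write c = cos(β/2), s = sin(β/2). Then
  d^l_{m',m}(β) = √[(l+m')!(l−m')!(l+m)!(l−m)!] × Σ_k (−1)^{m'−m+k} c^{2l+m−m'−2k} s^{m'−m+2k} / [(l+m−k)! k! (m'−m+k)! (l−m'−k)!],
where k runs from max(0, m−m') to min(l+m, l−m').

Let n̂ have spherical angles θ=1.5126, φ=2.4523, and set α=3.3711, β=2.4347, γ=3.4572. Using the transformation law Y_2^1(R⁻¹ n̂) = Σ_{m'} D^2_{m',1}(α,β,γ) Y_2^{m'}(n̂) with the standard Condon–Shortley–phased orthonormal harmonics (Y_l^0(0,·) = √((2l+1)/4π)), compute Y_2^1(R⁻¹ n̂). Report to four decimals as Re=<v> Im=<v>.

Re=-0.1942 Im=-0.1618

Need the full column D^2_{m',1} for m'=−2..2 at α=3.3711, β=2.4347, γ=3.4572.
cos(β/2)=0.346133, sin(β/2)=0.938185
d^2_{-2,1}: single k=3 term ⇒ +0.571662;  D = -0.565794-0.081700i
d^2_{-1,1}: k∈[2..3] ⇒ +0.316362 -0.774738 = -0.458375;  D = -0.456677+0.039417i
d^2_{0,1}: k∈[1..2] ⇒ +0.095300 -0.700140 = -0.604840;  D = +0.574965-0.187739i
d^2_{1,1}: k∈[0..1] ⇒ +0.014354 -0.316362 = -0.302008;  D = -0.258238+0.156596i
d^2_{2,1}: single k=0 term ⇒ -0.077812;  D = +0.055611-0.054426i
Y_2^{m'}(θ=1.5126,φ=2.4523) and Σ D·Y over m':
  (-0.5658-0.0817i)·(+0.0735+0.3779i)  (-0.4567+0.0394i)·(-0.0346-0.0285i)  (+0.5750-0.1877i)·(-0.3122+0.0000i)  (-0.2582+0.1566i)·(+0.0346-0.0285i)  (+0.0556-0.0544i)·(+0.0735-0.3779i)
Y_2^1(R⁻¹ n̂) = -0.194250-0.161763i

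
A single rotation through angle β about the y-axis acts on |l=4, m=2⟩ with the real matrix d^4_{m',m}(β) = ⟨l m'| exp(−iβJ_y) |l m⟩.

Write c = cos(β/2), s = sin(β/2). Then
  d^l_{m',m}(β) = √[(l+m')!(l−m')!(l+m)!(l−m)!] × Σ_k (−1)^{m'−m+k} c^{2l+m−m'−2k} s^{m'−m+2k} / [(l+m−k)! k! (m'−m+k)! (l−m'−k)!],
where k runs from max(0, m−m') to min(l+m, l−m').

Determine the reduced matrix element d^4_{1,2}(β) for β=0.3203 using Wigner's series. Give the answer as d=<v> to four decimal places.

d^4_{1,2}(β=0.3203) via Wigner's sum:
Half-angle: c=0.987203, s=0.159466. N=√(120·6·720·2)=1018.233765
The bounds max(0,m−m')=1 and min(l+m,l−m')=3 give 3 terms
  k=1: (−1)^0·1018.2338/(240)·0.9872^7·0.1595^1 = +0.618232
  k=2: (−1)^1·1018.2338/(48)·0.9872^5·0.1595^3 = -0.080658
  k=3: (−1)^2·1018.2338/(72)·0.9872^3·0.1595^5 = +0.001403
d^4_{1,2}(0.3203) = +0.618232 -0.080658 +0.001403 = +0.538977

d=0.5390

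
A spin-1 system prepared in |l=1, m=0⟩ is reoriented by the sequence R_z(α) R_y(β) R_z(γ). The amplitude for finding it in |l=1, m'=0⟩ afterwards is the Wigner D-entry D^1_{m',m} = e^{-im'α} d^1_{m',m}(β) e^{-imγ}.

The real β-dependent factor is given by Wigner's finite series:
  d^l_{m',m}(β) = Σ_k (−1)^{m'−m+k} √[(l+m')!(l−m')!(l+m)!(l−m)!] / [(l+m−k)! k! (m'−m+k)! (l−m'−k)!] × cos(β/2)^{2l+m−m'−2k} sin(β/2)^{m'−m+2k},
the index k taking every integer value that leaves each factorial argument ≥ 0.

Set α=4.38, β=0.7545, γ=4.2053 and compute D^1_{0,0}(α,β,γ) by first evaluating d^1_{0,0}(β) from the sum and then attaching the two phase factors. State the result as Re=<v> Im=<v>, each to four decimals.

Re=0.7286 Im=0.0000

First d^1_{0,0}(β=0.7545), then the phase factors e^{-i(0)α} and e^{-i(0)γ}:
c=cos(0.7545/2)=0.929681, s=sin(0.7545/2)=0.368365; N=√[1·1·1·1]=1.000000
k: max(0,(0)−(0))=0 … min(1+(0),1−(0))=1
  k=0: (−1)^0·1.0000/(1)·0.9297^2·0.3684^0 = +0.864307
  k=1: (−1)^1·1.0000/(1)·0.9297^0·0.3684^2 = -0.135693
d^1_{0,0}(0.7545) = +0.864307 -0.135693 = +0.728614
Phases: e^{-i·(0)·4.38}=+1.000000+0.000000i, e^{-i·(0)·4.2053}=+1.000000+0.000000i ⇒ D=+0.728614+0.000000i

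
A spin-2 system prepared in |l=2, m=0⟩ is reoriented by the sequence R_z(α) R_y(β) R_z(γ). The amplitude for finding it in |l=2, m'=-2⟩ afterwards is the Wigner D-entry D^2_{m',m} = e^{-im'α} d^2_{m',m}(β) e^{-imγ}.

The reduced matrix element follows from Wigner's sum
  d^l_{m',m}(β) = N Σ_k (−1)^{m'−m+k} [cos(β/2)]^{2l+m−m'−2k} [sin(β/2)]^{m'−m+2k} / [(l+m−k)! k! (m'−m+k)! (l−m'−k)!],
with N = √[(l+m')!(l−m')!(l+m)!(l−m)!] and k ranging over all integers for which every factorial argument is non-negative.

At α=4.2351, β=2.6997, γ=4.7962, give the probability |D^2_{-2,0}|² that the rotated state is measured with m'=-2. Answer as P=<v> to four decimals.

P=0.0125

Split into d^2_{-2,0}(β=2.6997) × two z-phases.
c=cos(2.6997/2)=0.219153, s=sin(2.6997/2)=0.975690; N=√[1·24·2·2]=9.797959
Admissible k: 2..2 (factorial args all ≥0)
  k=2: (−1)^0·9.7980/(4)·0.2192^2·0.9757^2 = +0.111994
d^2_{-2,0}(2.6997) = +0.111994
|D^2_{-2,0}|² = |d^2_{-2,0}(β)|² = (+0.111994)² = 0.012543 (the z-rotation phases have unit modulus)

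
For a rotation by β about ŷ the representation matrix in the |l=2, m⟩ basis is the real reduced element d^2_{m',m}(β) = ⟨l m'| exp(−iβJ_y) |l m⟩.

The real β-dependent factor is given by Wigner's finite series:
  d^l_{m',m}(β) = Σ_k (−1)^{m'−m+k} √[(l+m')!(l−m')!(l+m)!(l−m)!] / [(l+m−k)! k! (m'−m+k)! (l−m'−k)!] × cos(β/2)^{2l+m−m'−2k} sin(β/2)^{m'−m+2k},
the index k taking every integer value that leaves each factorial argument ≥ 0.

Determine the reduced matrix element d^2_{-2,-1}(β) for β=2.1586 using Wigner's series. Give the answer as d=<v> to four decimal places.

d^2_{-2,-1}(β=2.1586) via Wigner's sum:
Half-angle: c=0.471946, s=0.881628. N=√(1·24·1·6)=12.000000
Admissible k: 1..1 (factorial args all ≥0)
  k=1: (−1)^0·12.0000/(6)·0.4719^3·0.8816^1 = +0.185349
d^2_{-2,-1}(2.1586) = +0.185349

d=0.1853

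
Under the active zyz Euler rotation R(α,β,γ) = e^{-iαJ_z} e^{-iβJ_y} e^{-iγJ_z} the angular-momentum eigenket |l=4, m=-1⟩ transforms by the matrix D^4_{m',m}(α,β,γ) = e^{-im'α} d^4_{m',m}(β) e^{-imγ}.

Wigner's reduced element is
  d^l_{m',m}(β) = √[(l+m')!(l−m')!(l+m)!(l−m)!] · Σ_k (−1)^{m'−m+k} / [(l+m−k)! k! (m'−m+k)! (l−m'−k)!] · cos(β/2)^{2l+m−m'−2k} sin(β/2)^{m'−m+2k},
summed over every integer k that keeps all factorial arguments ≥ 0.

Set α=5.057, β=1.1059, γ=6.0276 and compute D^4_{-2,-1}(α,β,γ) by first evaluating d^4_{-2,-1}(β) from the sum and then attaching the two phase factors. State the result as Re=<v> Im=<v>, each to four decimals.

D^4_{-2,-1}(5.057,1.1059,6.0276) = e^{-i·-2·5.057}·d^4_{-2,-1}(1.1059)·e^{-i·-1·6.0276}. Compute d first:
Half-angle: c=0.850979, s=0.525200. N=√(2·720·6·120)=1018.233765
k: max(0,(-1)−(-2))=1 … min(4+(-1),4−(-2))=3
  k=1: (−1)^0·1018.2338/(240)·0.8510^7·0.5252^1 = +0.720099
  k=2: (−1)^1·1018.2338/(48)·0.8510^5·0.5252^3 = -1.371431
  k=3: (−1)^2·1018.2338/(72)·0.8510^3·0.5252^5 = +0.348253
d^4_{-2,-1}(1.1059) = +0.720099 -1.371431 +0.348253 = -0.303079
D = (-0.771741-0.635937i)·(-0.303079)·(+0.967515-0.252812i) = +0.275027+0.127346i

Re=0.2750 Im=0.1273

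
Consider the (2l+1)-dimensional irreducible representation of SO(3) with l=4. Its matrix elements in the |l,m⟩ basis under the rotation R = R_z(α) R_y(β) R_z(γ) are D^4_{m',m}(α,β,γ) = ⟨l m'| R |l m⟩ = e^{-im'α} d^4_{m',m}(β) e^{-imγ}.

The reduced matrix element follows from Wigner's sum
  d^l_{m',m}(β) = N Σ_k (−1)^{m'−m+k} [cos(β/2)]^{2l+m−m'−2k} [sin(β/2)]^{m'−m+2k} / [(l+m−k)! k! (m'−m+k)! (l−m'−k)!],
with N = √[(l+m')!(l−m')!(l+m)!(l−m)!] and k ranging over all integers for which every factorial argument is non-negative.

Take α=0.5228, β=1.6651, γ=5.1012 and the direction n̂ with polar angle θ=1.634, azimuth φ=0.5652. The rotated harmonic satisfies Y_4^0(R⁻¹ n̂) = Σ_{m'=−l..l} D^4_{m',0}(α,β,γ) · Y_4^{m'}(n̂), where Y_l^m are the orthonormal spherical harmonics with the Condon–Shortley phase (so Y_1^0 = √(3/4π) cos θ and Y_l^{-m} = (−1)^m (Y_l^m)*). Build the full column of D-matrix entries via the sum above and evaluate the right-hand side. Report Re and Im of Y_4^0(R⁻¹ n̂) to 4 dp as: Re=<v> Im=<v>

Need the full column D^4_{m',0} for m'=−4..4 at α=0.5228, β=1.6651, γ=5.1012.
cos(β/2)=0.672992, sin(β/2)=0.739650
d^4_{-4,0}: single k=4 term ⇒ +0.513680;  D = -0.255418+0.445679i
d^4_{-3,0}: k∈[3..4] ⇒ +0.660985 -0.798407 = -0.137422;  D = -0.000329-0.137422i
d^4_{-2,0}: k∈[2..4] ⇒ +0.482206 -1.553224 +0.703555 = -0.367463;  D = -0.184240-0.317938i
d^4_{-1,0}: k∈[1..4] ⇒ +0.206828 -1.498973 +1.810617 -0.364509 = +0.153963;  D = +0.133398+0.076875i
d^4_{0,0}: k∈[0..4] ⇒ +0.042080 -0.813263 +2.210276 -1.186579 +0.089580 = +0.342093;  D = +0.342093+0.000000i
d^4_{1,0}: k∈[0..3] ⇒ -0.206828 +1.498973 -1.810617 +0.364509 = -0.153963;  D = -0.133398+0.076875i
d^4_{2,0}: k∈[0..2] ⇒ +0.482206 -1.553224 +0.703555 = -0.367463;  D = -0.184240+0.317938i
d^4_{3,0}: k∈[0..1] ⇒ -0.660985 +0.798407 = +0.137422;  D = +0.000329-0.137422i
d^4_{4,0}: single k=0 term ⇒ +0.513680;  D = -0.255418-0.445679i
Y_4^{m'}(θ=1.634,φ=0.5652) and Σ D·Y over m':
  (-0.2554+0.4457i)·(-0.2794-0.3386i)  (-0.0003-0.1374i)·(+0.0098+0.0780i)  (-0.1842-0.3179i)·(-0.1381+0.2930i)  (+0.1334+0.0769i)·(+0.0748-0.0475i)  (+0.3421+0.0000i)·(+0.3048+0.0000i)  (-0.1334+0.0769i)·(-0.0748-0.0475i)  (-0.1842+0.3179i)·(-0.1381-0.2930i)  (+0.0003-0.1374i)·(-0.0098+0.0780i)  (-0.2554-0.4457i)·(-0.2794+0.3386i)
Y_4^0(R⁻¹ n̂) = +0.834671+0.000000i

Re=0.8347 Im=0.0000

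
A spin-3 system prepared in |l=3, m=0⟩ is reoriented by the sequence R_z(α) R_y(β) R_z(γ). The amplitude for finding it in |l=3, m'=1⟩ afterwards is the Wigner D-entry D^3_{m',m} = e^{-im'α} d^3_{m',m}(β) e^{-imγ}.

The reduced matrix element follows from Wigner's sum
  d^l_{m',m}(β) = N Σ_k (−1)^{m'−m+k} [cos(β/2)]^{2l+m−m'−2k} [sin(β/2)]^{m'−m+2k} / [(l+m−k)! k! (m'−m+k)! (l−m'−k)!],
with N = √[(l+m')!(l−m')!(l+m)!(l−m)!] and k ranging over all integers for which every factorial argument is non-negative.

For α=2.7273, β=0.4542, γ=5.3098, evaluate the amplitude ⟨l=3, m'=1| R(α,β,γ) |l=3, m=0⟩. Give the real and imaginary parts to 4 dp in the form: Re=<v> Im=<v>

D^3_{1,0}(2.7273,0.4542,5.3098) = e^{-i·1·2.7273}·d^3_{1,0}(0.4542)·e^{-i·0·5.3098}. Compute d first:
Half-angle: c=0.974323, s=0.225153. N=√(24·2·6·6)=41.569219
Admissible k: 0..2 (factorial args all ≥0)
  k=0: (−1)^1·41.5692/(12)·0.9743^5·0.2252^1 = -0.684832
  k=1: (−1)^2·41.5692/(4)·0.9743^3·0.2252^3 = +0.109712
  k=2: (−1)^3·41.5692/(12)·0.9743^1·0.2252^5 = -0.001953
d^3_{1,0}(0.4542) = -0.684832 +0.109712 -0.001953 = -0.577073
D = (-0.915401-0.402543i)·(-0.577073)·(+1.000000+0.000000i) = +0.528253+0.232296i

Re=0.5283 Im=0.2323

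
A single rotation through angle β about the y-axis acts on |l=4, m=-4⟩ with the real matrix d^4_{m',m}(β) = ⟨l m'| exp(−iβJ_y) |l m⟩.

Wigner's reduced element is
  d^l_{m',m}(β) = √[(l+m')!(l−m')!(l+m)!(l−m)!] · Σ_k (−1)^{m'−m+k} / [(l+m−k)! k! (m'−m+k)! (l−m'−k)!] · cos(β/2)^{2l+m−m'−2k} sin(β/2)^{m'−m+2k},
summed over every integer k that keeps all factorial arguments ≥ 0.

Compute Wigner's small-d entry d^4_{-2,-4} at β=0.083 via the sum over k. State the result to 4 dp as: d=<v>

d^4_{-2,-4}(β=0.083) via Wigner's sum:
c=cos(0.083/2)=0.999139, s=sin(0.083/2)=0.041488; N=√[2·720·1·40320]=7619.763776
k: max(0,(-4)−(-2))=0 … min(4+(-4),4−(-2))=0
  k=0: (−1)^2·7619.7638/(1440)·0.9991^6·0.0415^2 = +0.009061
d^4_{-2,-4}(0.083) = +0.009061

d=0.0091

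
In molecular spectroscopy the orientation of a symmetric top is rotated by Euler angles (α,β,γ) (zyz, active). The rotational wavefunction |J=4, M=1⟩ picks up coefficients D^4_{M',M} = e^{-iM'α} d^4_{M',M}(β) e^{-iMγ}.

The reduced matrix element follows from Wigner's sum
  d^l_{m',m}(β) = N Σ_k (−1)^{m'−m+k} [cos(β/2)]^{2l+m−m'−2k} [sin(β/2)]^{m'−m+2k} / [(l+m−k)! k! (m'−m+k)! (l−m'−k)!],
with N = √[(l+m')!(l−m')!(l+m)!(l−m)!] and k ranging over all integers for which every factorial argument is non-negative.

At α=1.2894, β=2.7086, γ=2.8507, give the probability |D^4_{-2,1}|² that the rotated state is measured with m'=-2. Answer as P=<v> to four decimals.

D^4_{-2,1}(1.2894,2.7086,2.8507) = e^{-i·-2·1.2894}·d^4_{-2,1}(2.7086)·e^{-i·1·2.8507}. Compute d first:
Half-angle: c=0.214809, s=0.976656. N=√(2·720·120·6)=1018.233765
k∈{3,4,5} keeps every argument non-negative
  k=3: (−1)^0·1018.2338/(72)·0.2148^5·0.9767^3 = +0.006026
  k=4: (−1)^1·1018.2338/(48)·0.2148^3·0.9767^5 = -0.186841
  k=5: (−1)^2·1018.2338/(240)·0.2148^1·0.9767^7 = +0.772468
d^4_{-2,1}(2.7086) = +0.006026 -0.186841 +0.772468 = +0.591652
|D^4_{-2,1}|² = |d^4_{-2,1}(β)|² = (+0.591652)² = 0.350053 (the z-rotation phases have unit modulus)

P=0.3501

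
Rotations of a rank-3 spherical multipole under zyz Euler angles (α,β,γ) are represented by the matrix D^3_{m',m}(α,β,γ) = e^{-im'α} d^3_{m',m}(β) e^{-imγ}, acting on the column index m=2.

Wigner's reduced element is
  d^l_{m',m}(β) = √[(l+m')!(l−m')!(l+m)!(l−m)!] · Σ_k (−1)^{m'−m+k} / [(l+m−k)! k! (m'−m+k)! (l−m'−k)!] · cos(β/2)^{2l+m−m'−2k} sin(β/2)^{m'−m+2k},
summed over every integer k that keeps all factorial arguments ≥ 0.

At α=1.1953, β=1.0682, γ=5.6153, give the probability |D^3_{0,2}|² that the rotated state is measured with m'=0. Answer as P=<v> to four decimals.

P=0.2566

D^3_{0,2}(1.1953,1.0682,5.6153) = e^{-i·0·1.1953}·d^3_{0,2}(1.0682)·e^{-i·2·5.6153}. Compute d first:
c=cos(1.0682/2)=0.860727, s=sin(1.0682/2)=0.509067; N=√[6·6·120·1]=65.726707
k∈{2,3} keeps every argument non-negative
  k=2: (−1)^0·65.7267/(12)·0.8607^4·0.5091^2 = +0.779062
  k=3: (−1)^1·65.7267/(12)·0.8607^2·0.5091^4 = -0.272515
d^3_{0,2}(1.0682) = +0.779062 -0.272515 = +0.506547
|D^3_{0,2}|² = |d^3_{0,2}(β)|² = (+0.506547)² = 0.256590 (the z-rotation phases have unit modulus)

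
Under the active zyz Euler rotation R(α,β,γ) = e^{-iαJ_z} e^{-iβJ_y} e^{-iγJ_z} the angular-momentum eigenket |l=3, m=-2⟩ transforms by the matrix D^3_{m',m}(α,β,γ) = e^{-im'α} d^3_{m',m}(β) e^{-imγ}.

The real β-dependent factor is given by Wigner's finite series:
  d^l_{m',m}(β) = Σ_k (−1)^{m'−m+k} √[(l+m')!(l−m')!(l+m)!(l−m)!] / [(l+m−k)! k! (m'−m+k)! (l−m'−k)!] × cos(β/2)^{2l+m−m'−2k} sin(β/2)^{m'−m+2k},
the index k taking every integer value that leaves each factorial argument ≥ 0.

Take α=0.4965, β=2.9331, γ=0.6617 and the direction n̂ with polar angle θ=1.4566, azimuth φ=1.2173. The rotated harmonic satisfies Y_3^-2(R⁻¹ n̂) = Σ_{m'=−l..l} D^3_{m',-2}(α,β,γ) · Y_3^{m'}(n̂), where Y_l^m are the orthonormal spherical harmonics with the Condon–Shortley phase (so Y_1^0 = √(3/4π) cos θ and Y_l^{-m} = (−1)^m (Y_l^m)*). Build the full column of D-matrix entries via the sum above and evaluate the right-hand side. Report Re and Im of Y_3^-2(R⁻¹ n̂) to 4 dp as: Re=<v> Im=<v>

Re=-0.0406 Im=0.0165

Need the full column D^3_{m',-2} for m'=−3..3 at α=0.4965, β=2.9331, γ=0.6617.
cos(β/2)=0.104058, sin(β/2)=0.994571
d^3_{-3,-2}: single k=1 term ⇒ +0.000030;  D = -0.000028+0.000010i
d^3_{-2,-2}: k∈[0..1] ⇒ +0.000001 -0.000580 = -0.000579;  D = +0.000393-0.000425i
d^3_{-1,-2}: k∈[0..1] ⇒ -0.000038 +0.007011 = +0.006972;  D = -0.001719+0.006757i
d^3_{0,-2}: k∈[0..1] ⇒ +0.000635 -0.058030 = -0.057395;  D = -0.014055-0.055647i
d^3_{1,-2}: k∈[0..1] ⇒ -0.007011 +0.320224 = +0.313213;  D = +0.212095+0.230473i
d^3_{2,-2}: k∈[0..1] ⇒ +0.052974 -0.967867 = -0.914893;  D = -0.865409-0.296811i
d^3_{3,-2}: single k=0 term ⇒ -0.248044;  D = -0.244630+0.041011i
Y_3^{m'}(θ=1.4566,φ=1.2173) and Σ D·Y over m':
  (-0.0000+0.0000i)·(-0.3570+0.1998i)  (+0.0004-0.0004i)·(-0.0874-0.0747i)  (-0.0017+0.0068i)·(-0.1039+0.2817i)  (-0.0141-0.0556i)·(-0.1248+0.0000i)  (+0.2121+0.2305i)·(+0.1039+0.2817i)  (-0.8654-0.2968i)·(-0.0874+0.0747i)  (-0.2446+0.0410i)·(+0.3570+0.1998i)
Y_3^-2(R⁻¹ n̂) = -0.040640+0.016534i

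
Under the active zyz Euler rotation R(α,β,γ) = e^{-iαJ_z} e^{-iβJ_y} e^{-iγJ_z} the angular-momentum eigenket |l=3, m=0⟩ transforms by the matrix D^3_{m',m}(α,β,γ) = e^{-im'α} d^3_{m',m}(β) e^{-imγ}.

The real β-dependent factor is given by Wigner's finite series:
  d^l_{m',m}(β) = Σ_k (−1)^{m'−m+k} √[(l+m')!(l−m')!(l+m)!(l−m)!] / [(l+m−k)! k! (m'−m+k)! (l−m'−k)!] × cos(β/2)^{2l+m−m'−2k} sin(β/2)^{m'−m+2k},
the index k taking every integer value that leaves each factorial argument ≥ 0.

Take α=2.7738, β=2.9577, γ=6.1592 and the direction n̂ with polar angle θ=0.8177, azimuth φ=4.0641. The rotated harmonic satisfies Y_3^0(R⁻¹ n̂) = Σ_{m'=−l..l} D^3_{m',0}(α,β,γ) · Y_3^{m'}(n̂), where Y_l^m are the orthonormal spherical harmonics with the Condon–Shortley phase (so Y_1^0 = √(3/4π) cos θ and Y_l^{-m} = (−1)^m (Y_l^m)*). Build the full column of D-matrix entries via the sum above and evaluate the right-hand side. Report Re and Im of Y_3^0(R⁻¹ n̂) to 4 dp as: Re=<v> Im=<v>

Need the full column D^3_{m',0} for m'=−3..3 at α=2.7738, β=2.9577, γ=6.1592.
cos(β/2)=0.091817, sin(β/2)=0.995776
d^3_{-3,0}: single k=3 term ⇒ +0.003418;  D = -0.001540+0.003051i
d^3_{-2,0}: k∈[2..3] ⇒ +0.000386 -0.045400 = -0.045014;  D = -0.033375+0.030205i
d^3_{-1,0}: k∈[1..3] ⇒ +0.000023 -0.007943 +0.311402 = +0.303482;  D = -0.283186+0.109119i
d^3_{0,0}: k∈[0..3] ⇒ +0.000001 -0.000634 +0.074599 -0.974922 = -0.900956;  D = -0.900956+0.000000i
d^3_{1,0}: k∈[0..2] ⇒ -0.000023 +0.007943 -0.311402 = -0.303482;  D = +0.283186+0.109119i
d^3_{2,0}: k∈[0..1] ⇒ +0.000386 -0.045400 = -0.045014;  D = -0.033375-0.030205i
d^3_{3,0}: single k=0 term ⇒ -0.003418;  D = +0.001540+0.003051i
Y_3^{m'}(θ=0.8177,φ=4.0641) and Σ D·Y over m':
  (-0.0015+0.0031i)·(+0.1508+0.0592i)  (-0.0334+0.0302i)·(-0.1007-0.3581i)  (-0.2832+0.1091i)·(-0.1906+0.2516i)  (-0.9010+0.0000i)·(-0.1688+0.0000i)  (+0.2832+0.1091i)·(+0.1906+0.2516i)  (-0.0334-0.0302i)·(-0.1007+0.3581i)  (+0.0015+0.0031i)·(-0.1508+0.0592i)
Y_3^0(R⁻¹ n̂) = +0.232647-0.000000i

Re=0.2326 Im=0.0000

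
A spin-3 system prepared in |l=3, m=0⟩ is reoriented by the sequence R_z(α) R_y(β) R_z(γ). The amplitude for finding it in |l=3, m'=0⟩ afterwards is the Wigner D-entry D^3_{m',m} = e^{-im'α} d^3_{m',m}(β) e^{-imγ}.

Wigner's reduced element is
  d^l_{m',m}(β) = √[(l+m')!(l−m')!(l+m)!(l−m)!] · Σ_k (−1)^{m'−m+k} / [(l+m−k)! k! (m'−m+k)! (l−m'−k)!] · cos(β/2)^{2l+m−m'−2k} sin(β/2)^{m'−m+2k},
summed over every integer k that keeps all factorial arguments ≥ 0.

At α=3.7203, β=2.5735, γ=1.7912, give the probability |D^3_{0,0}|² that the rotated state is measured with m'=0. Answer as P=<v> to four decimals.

P=0.0543

Split into d^3_{0,0}(β=2.5735) × two z-phases.
c=cos(2.5735/2)=0.280242, s=sin(2.5735/2)=0.959929; N=√[6·6·6·6]=36.000000
k∈{0,1,2,3} keeps every argument non-negative
  k=0: (−1)^0·36.0000/(36)·0.2802^6·0.9599^0 = +0.000484
  k=1: (−1)^1·36.0000/(4)·0.2802^4·0.9599^2 = -0.051151
  k=2: (−1)^2·36.0000/(4)·0.2802^2·0.9599^4 = +0.600159
  k=3: (−1)^3·36.0000/(36)·0.2802^0·0.9599^6 = -0.782412
d^3_{0,0}(2.5735) = +0.000484 -0.051151 +0.600159 -0.782412 = -0.232920
|D^3_{0,0}|² = |d^3_{0,0}(β)|² = (-0.232920)² = 0.054252 (the z-rotation phases have unit modulus)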